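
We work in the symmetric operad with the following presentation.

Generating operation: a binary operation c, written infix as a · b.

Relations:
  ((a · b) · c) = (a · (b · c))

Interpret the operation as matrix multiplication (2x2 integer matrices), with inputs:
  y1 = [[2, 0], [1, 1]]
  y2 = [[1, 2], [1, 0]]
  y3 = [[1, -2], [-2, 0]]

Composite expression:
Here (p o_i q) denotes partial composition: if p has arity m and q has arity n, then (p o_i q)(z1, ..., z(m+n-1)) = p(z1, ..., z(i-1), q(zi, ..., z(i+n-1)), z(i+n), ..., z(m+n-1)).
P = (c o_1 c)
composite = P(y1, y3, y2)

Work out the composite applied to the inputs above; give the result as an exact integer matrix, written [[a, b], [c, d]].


(y1 · y3) = [[2, -4], [-1, -2]]
((y1 · y3) · y2) = [[-2, 4], [-3, -2]]

[[-2, 4], [-3, -2]]


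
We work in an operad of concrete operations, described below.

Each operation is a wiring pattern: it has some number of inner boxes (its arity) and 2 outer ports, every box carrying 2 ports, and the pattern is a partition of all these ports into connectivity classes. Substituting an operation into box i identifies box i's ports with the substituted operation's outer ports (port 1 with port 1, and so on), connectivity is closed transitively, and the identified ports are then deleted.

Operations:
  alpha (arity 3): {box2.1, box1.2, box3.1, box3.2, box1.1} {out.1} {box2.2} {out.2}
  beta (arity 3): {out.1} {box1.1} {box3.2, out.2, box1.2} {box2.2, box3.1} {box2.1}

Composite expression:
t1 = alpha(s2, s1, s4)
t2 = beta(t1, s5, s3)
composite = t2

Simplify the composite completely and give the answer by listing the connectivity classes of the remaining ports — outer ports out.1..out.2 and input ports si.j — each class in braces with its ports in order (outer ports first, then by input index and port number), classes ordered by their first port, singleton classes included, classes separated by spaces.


{out.1} {out.2, s3.2} {s1.1, s2.1, s2.2, s4.1, s4.2} {s1.2} {s3.1, s5.2} {s5.1}

Treat the ports identified at beta as solder joints: merge, then drop.
composing alpha on (s2, s1, s4), with out.j its own outer ports: {out.1} {out.2} {s1.1, s2.1, s2.2, s4.1, s4.2} {s1.2}
composing beta on (s2, s1, s4, s5, s3), with out.j its own outer ports: {out.1} {out.2, s3.2} {s1.1, s2.1, s2.2, s4.1, s4.2} {s1.2} {s3.1, s5.2} {s5.1}


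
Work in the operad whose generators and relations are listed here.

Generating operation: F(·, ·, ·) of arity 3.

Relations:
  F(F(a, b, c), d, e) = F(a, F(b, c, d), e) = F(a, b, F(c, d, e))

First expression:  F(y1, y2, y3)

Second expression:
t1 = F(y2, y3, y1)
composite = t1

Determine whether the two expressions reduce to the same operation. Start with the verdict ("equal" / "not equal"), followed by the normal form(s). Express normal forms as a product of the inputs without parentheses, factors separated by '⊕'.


not equal — first y1 ⊕ y2 ⊕ y3, second y2 ⊕ y3 ⊕ y1

The first composite normalizes to y1 ⊕ y2 ⊕ y3
The second composite normalizes to y2 ⊕ y3 ⊕ y1
Distinct normal forms: not equal.


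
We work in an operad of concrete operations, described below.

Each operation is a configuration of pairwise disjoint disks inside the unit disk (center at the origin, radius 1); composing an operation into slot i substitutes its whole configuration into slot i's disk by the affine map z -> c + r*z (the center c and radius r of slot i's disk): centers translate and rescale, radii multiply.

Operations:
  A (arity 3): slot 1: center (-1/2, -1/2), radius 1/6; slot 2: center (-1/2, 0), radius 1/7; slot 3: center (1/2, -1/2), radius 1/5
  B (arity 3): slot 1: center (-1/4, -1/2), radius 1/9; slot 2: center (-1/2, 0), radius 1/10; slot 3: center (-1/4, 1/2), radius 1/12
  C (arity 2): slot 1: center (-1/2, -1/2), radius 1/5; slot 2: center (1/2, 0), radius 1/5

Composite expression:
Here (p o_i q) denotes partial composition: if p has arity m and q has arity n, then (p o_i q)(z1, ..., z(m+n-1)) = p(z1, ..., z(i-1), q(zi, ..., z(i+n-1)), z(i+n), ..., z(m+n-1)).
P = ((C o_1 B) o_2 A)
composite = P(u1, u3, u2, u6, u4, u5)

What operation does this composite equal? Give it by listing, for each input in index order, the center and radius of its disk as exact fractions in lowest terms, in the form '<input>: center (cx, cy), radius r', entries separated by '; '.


u1: center (-11/20, -3/5), radius 1/45; u2: center (-61/100, -1/2), radius 1/350; u3: center (-61/100, -51/100), radius 1/300; u4: center (-11/20, -2/5), radius 1/60; u5: center (1/2, 0), radius 1/5; u6: center (-59/100, -51/100), radius 1/250

Nesting under C composes maps z -> c + r*z down each u-path.
input u1: composing its 2 substitution steps yields center (-11/20, -3/5), radius 1/45
input u3: composing its 3 substitution steps yields center (-61/100, -51/100), radius 1/300
input u2: composing its 3 substitution steps yields center (-61/100, -1/2), radius 1/350
input u6: composing its 3 substitution steps yields center (-59/100, -51/100), radius 1/250
input u4: composing its 2 substitution steps yields center (-11/20, -2/5), radius 1/60
input u5: composing its 1 substitution step yields center (1/2, 0), radius 1/5


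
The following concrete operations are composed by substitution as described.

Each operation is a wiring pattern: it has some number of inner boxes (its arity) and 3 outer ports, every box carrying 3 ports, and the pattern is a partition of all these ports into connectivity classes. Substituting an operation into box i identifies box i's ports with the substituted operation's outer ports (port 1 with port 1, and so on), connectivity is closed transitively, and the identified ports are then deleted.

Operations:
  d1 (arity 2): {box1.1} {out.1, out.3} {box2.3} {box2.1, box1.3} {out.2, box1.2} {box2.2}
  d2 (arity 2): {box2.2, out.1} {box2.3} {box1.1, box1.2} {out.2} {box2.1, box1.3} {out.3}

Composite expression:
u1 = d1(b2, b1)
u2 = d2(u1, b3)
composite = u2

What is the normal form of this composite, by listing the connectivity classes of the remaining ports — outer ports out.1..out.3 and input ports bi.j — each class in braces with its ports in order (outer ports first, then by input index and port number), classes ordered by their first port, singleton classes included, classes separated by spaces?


{out.1, b3.2} {out.2} {out.3} {b1.1, b2.3} {b1.2} {b1.3} {b2.1} {b2.2, b3.1} {b3.3}

Two ports join when wires chain via d2-identified ports.
the subtree at d1 composes to {out.1, out.3} {out.2, b2.2} {b1.1, b2.3} {b1.2} {b1.3} {b2.1} on (b2, b1); out.j = own outer ports
the subtree at d2 composes to {out.1, b3.2} {out.2} {out.3} {b1.1, b2.3} {b1.2} {b1.3} {b2.1} {b2.2, b3.1} {b3.3} on (b2, b1, b3); out.j = own outer ports


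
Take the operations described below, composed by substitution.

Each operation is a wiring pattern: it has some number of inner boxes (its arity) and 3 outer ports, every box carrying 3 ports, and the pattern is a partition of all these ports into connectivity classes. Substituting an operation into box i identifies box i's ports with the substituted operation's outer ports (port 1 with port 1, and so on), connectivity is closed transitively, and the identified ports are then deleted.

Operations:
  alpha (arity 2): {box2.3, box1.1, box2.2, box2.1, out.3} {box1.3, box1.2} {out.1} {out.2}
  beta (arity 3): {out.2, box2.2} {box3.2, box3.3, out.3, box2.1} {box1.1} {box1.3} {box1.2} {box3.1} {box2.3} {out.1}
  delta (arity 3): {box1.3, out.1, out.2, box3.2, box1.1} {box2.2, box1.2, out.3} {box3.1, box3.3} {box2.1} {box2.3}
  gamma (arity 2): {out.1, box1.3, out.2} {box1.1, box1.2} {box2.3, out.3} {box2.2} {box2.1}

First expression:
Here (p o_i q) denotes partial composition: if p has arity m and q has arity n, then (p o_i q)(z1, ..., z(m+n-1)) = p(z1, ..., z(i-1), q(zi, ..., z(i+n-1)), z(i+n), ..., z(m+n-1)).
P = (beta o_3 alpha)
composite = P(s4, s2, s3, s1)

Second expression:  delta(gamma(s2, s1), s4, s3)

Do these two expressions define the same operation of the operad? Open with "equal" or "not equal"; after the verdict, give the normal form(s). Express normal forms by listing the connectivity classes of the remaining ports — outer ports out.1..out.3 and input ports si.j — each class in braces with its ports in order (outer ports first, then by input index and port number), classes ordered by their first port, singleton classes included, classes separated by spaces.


not equal: they reduce to {out.1} {out.2, s2.2} {out.3, s1.1, s1.2, s1.3, s2.1, s3.1} {s2.3} {s3.2, s3.3} {s4.1} {s4.2} {s4.3} and {out.1, out.2, out.3, s1.3, s2.3, s3.2, s4.2} {s1.1} {s1.2} {s2.1, s2.2} {s3.1, s3.3} {s4.1} {s4.3}

Reducing the first expression gives {out.1} {out.2, s2.2} {out.3, s1.1, s1.2, s1.3, s2.1, s3.1} {s2.3} {s3.2, s3.3} {s4.1} {s4.2} {s4.3}
Reducing the second expression gives {out.1, out.2, out.3, s1.3, s2.3, s3.2, s4.2} {s1.1} {s1.2} {s2.1, s2.2} {s3.1, s3.3} {s4.1} {s4.3}
The forms do not match — not equal.


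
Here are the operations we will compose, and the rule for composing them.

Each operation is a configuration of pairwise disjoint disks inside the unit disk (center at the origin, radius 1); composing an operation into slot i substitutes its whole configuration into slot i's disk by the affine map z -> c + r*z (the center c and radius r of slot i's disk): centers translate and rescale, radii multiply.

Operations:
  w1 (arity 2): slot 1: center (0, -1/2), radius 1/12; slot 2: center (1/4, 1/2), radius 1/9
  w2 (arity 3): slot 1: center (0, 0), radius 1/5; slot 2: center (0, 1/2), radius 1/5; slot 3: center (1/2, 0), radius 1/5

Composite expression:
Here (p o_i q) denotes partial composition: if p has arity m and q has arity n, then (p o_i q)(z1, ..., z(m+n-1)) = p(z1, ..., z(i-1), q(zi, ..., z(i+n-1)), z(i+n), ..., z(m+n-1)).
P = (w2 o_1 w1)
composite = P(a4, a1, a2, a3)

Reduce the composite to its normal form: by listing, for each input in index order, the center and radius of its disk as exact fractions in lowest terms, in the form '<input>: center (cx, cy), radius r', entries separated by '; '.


a1: center (1/20, 1/10), radius 1/45; a2: center (0, 1/2), radius 1/5; a3: center (1/2, 0), radius 1/5; a4: center (0, -1/10), radius 1/60

Only the slot chain above each a matters under w2; compose those maps.
a4: after 2 affine steps, its disk has center (0, -1/10), radius 1/60
a1: after 2 affine steps, its disk has center (1/20, 1/10), radius 1/45
a2: after 1 affine step, its disk has center (0, 1/2), radius 1/5
a3: after 1 affine step, its disk has center (1/2, 0), radius 1/5


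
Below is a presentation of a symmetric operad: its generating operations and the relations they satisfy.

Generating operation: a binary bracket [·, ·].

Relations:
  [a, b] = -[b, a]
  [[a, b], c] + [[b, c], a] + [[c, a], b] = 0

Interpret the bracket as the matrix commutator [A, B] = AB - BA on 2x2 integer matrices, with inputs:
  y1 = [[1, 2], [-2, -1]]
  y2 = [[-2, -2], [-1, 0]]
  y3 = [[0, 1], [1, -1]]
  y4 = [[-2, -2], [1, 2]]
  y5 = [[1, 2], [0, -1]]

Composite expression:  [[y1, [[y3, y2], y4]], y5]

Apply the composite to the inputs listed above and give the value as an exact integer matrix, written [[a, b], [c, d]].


[[-8, -16], [8, 8]]

[y3, y2] = [[1, 0], [-1, -1]]
[[y3, y2], y4] = [[-2, -4], [2, 2]]
[y1, [[y3, y2], y4]] = [[-4, 0], [4, 4]]
[[y1, [[y3, y2], y4]], y5] = [[-8, -16], [8, 8]]


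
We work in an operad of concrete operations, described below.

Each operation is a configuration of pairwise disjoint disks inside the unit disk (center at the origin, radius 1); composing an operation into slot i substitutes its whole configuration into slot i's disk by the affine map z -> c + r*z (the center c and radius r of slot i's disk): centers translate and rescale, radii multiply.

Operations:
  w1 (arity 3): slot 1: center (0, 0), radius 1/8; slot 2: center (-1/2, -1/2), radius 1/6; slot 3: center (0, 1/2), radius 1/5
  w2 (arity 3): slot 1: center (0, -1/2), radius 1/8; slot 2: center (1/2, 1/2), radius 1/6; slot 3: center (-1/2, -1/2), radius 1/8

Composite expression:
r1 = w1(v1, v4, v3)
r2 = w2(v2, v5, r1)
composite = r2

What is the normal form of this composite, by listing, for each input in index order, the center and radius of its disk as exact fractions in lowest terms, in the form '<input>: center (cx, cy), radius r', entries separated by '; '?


v1: center (-1/2, -1/2), radius 1/64; v2: center (0, -1/2), radius 1/8; v3: center (-1/2, -7/16), radius 1/40; v4: center (-9/16, -9/16), radius 1/48; v5: center (1/2, 1/2), radius 1/6

Below w2, radii multiply path by path; the v-disk centers shift.
tracing v2 down its 1-map path: center (0, -1/2), radius 1/8
tracing v5 down its 1-map path: center (1/2, 1/2), radius 1/6
tracing v1 down its 2-map path: center (-1/2, -1/2), radius 1/64
tracing v4 down its 2-map path: center (-9/16, -9/16), radius 1/48
tracing v3 down its 2-map path: center (-1/2, -7/16), radius 1/40


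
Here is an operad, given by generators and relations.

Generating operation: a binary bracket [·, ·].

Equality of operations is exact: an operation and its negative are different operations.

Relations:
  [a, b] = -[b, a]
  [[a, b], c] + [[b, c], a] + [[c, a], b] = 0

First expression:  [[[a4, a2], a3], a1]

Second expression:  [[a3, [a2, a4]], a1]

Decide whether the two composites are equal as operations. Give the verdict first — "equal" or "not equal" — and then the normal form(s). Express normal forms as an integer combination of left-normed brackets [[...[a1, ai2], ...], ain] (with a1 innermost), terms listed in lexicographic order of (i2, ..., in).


In normal form, the first expression is [[[a1, a2], a4], a3] - [[[a1, a3], a2], a4] + [[[a1, a3], a4], a2] - [[[a1, a4], a2], a3]
In normal form, the second expression is [[[a1, a2], a4], a3] - [[[a1, a3], a2], a4] + [[[a1, a3], a4], a2] - [[[a1, a4], a2], a3]
Identical normal forms: equal.

equal — both sides give [[[a1, a2], a4], a3] - [[[a1, a3], a2], a4] + [[[a1, a3], a4], a2] - [[[a1, a4], a2], a3]


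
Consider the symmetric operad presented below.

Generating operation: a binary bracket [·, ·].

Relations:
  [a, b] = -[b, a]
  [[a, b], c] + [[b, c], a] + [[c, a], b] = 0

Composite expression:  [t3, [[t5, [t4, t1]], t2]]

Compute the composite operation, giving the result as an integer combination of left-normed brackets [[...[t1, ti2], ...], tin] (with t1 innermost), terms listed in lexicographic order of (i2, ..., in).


-[[[[t1, t4], t5], t2], t3]

In the tensor algebra, words opening t1 carry the t1-anchored form.
Composite bracket: [t3, [[t5, [t4, t1]], t2]]
Each bracket splits as ab - ba, giving 16 signed words (2^4 = 16).
Keep just the words that open with t1:
  t1t4t5t2t3 (sign -1) contributes -[[[[t1, t4], t5], t2], t3]


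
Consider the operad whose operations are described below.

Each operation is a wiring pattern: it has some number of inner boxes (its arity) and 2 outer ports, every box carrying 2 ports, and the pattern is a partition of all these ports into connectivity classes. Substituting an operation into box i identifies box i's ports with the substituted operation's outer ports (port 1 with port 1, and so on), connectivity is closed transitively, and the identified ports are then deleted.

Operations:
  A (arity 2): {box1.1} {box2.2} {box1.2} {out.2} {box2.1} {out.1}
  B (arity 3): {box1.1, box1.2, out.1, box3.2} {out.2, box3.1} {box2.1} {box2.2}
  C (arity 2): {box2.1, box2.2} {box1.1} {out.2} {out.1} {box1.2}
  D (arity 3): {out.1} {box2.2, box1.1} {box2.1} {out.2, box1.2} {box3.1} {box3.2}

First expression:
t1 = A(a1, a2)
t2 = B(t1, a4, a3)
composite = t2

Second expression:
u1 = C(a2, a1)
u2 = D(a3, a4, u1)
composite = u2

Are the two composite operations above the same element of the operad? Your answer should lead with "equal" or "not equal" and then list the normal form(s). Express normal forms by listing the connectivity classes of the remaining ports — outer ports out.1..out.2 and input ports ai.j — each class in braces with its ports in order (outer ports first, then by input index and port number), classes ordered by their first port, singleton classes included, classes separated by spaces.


not equal; first: {out.1, a3.2} {out.2, a3.1} {a1.1} {a1.2} {a2.1} {a2.2} {a4.1} {a4.2}; second: {out.1} {out.2, a3.2} {a1.1, a1.2} {a2.1} {a2.2} {a3.1, a4.2} {a4.1}

The first expression reduces to {out.1, a3.2} {out.2, a3.1} {a1.1} {a1.2} {a2.1} {a2.2} {a4.1} {a4.2}
The second expression reduces to {out.1} {out.2, a3.2} {a1.1, a1.2} {a2.1} {a2.2} {a3.1, a4.2} {a4.1}
No match — not equal.


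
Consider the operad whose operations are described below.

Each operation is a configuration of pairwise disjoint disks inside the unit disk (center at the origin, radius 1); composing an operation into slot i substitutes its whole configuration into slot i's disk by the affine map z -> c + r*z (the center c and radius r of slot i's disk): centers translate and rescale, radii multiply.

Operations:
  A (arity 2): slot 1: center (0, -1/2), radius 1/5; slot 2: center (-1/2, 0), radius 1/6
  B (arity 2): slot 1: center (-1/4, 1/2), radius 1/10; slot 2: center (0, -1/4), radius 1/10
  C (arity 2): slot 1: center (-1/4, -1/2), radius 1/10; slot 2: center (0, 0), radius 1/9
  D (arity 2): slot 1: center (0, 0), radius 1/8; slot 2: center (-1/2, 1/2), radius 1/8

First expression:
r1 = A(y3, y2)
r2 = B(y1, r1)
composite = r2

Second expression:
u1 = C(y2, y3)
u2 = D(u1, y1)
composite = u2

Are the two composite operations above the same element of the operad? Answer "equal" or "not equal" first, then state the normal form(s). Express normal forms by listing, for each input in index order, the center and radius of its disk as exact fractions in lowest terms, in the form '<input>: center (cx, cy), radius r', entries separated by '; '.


not equal; first: y1: center (-1/4, 1/2), radius 1/10; y2: center (-1/20, -1/4), radius 1/60; y3: center (0, -3/10), radius 1/50; second: y1: center (-1/2, 1/2), radius 1/8; y2: center (-1/32, -1/16), radius 1/80; y3: center (0, 0), radius 1/72


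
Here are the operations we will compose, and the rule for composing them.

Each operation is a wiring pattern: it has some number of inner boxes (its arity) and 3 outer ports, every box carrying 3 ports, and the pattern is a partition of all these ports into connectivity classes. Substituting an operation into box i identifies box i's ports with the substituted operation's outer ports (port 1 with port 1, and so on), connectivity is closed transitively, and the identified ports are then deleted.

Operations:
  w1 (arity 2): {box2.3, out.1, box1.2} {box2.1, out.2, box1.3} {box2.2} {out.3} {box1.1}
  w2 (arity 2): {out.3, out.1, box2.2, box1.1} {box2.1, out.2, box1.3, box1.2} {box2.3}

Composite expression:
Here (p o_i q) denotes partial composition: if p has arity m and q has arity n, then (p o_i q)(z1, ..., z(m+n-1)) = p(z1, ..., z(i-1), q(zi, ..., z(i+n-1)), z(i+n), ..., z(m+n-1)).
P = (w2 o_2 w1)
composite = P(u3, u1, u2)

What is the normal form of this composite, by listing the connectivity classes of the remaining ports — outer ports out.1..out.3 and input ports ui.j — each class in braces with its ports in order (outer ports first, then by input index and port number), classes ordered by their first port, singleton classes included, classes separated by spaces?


After gluing at w2, chains via deleted ports link the u-ports.
through w1, on inputs (u1, u2): {out.1, u1.2, u2.3} {out.2, u1.3, u2.1} {out.3} {u1.1} {u2.2} (out.j = stage outer ports)
through w2, on inputs (u3, u1, u2): {out.1, out.3, u1.3, u2.1, u3.1} {out.2, u1.2, u2.3, u3.2, u3.3} {u1.1} {u2.2} (out.j = stage outer ports)

{out.1, out.3, u1.3, u2.1, u3.1} {out.2, u1.2, u2.3, u3.2, u3.3} {u1.1} {u2.2}


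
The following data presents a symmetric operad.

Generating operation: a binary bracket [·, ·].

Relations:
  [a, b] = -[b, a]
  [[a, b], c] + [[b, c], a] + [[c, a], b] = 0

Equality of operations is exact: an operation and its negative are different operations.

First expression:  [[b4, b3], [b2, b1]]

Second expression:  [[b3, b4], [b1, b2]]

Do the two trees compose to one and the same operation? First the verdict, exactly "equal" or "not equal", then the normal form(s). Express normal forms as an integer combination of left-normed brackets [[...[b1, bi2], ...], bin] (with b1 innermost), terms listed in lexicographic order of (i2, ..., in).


The first composite normalizes to -[[[b1, b2], b3], b4] + [[[b1, b2], b4], b3]
The second composite normalizes to -[[[b1, b2], b3], b4] + [[[b1, b2], b4], b3]
Same normal form: equal.

equal; the common form is -[[[b1, b2], b3], b4] + [[[b1, b2], b4], b3]


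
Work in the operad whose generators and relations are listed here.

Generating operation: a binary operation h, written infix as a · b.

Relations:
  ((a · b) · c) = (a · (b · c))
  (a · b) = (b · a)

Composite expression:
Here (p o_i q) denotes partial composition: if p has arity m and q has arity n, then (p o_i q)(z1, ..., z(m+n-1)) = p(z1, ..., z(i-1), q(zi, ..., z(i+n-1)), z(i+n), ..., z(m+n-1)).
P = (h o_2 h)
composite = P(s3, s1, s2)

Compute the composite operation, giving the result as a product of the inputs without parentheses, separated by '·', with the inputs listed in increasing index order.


s1 · s2 · s3

With h associative and commutative, the s-input set is all that matters.
(s1 · s2) flattens to s1 · s2
(s3 · (s1 · s2)) flattens to s3 · s1 · s2
the factors in increasing index order: s1 · s2 · s3


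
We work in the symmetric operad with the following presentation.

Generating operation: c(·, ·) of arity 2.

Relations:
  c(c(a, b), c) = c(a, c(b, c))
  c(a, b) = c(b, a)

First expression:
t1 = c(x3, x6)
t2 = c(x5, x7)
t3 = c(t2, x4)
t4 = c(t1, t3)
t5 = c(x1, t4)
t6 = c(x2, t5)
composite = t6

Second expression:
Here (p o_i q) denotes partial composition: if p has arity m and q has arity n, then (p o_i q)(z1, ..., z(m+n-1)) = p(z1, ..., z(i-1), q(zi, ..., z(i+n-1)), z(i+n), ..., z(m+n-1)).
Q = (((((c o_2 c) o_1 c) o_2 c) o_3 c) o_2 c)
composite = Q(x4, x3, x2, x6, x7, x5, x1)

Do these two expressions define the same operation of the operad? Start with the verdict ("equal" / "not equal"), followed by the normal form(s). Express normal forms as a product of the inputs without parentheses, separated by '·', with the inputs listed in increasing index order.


In normal form, the first expression is x1 · x2 · x3 · x4 · x5 · x6 · x7
In normal form, the second expression is x1 · x2 · x3 · x4 · x5 · x6 · x7
Both agree, so they are equal.

equal: each reduces to x1 · x2 · x3 · x4 · x5 · x6 · x7


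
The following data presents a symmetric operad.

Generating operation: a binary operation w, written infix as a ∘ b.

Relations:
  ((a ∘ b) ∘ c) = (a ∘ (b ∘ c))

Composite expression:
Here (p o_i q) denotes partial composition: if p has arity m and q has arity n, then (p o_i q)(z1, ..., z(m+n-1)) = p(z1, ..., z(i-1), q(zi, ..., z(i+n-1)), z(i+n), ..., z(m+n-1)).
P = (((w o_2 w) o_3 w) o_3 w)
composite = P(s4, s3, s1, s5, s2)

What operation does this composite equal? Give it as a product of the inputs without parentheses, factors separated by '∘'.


s4 ∘ s3 ∘ s1 ∘ s5 ∘ s2

Every regrouping of w is equal, so read the s-inputs in written order.
(s1 ∘ s5) collapses to s1 ∘ s5
((s1 ∘ s5) ∘ s2) collapses to s1 ∘ s5 ∘ s2
(s3 ∘ ((s1 ∘ s5) ∘ s2)) collapses to s3 ∘ s1 ∘ s5 ∘ s2
(s4 ∘ (s3 ∘ ((s1 ∘ s5) ∘ s2))) collapses to s4 ∘ s3 ∘ s1 ∘ s5 ∘ s2


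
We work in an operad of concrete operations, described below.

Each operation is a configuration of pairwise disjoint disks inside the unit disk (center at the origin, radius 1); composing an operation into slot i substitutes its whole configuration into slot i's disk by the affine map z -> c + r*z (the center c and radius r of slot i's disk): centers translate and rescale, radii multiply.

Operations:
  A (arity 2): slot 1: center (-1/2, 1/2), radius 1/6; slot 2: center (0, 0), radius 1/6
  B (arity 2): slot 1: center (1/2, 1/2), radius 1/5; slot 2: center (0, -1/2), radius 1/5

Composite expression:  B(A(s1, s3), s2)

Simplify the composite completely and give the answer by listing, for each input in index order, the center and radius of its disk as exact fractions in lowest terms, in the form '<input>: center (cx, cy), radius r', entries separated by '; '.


s1: center (2/5, 3/5), radius 1/30; s2: center (0, -1/2), radius 1/5; s3: center (1/2, 1/2), radius 1/30

Follow each s-input down from B: c' goes to c + r*c', radius to r*r'.
s1: after 2 affine steps, its disk has center (2/5, 3/5), radius 1/30
s3: after 2 affine steps, its disk has center (1/2, 1/2), radius 1/30
s2: after 1 affine step, its disk has center (0, -1/2), radius 1/5


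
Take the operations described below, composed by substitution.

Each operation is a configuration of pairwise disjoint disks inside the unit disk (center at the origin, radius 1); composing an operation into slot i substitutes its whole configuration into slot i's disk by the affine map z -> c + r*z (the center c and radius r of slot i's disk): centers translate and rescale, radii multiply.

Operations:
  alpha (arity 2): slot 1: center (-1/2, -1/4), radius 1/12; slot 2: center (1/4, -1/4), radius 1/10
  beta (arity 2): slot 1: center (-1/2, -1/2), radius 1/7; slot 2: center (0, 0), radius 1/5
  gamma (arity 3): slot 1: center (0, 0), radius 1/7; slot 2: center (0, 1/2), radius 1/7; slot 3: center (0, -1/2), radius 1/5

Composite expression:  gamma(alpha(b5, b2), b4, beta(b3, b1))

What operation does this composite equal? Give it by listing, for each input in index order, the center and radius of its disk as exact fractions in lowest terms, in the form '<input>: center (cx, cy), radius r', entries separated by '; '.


b1: center (0, -1/2), radius 1/25; b2: center (1/28, -1/28), radius 1/70; b3: center (-1/10, -3/5), radius 1/35; b4: center (0, 1/2), radius 1/7; b5: center (-1/14, -1/28), radius 1/84

Nesting under gamma composes maps z -> c + r*z down each b-path.
b5: after 2 affine steps, its disk has center (-1/14, -1/28), radius 1/84
b2: after 2 affine steps, its disk has center (1/28, -1/28), radius 1/70
b4: after 1 affine step, its disk has center (0, 1/2), radius 1/7
b3: after 2 affine steps, its disk has center (-1/10, -3/5), radius 1/35
b1: after 2 affine steps, its disk has center (0, -1/2), radius 1/25


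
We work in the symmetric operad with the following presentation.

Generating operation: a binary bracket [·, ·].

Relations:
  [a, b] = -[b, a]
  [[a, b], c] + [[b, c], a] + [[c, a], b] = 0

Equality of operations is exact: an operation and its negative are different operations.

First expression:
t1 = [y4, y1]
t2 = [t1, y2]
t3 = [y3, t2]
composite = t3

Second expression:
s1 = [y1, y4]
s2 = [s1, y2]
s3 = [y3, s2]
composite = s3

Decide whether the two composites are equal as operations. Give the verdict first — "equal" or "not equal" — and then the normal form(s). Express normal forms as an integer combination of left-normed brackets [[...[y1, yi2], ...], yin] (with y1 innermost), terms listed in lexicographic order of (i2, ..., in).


not equal — first [[[y1, y4], y2], y3], second -[[[y1, y4], y2], y3]

The first expression, normalized: [[[y1, y4], y2], y3]
The second expression, normalized: -[[[y1, y4], y2], y3]
The normal forms differ: not equal.


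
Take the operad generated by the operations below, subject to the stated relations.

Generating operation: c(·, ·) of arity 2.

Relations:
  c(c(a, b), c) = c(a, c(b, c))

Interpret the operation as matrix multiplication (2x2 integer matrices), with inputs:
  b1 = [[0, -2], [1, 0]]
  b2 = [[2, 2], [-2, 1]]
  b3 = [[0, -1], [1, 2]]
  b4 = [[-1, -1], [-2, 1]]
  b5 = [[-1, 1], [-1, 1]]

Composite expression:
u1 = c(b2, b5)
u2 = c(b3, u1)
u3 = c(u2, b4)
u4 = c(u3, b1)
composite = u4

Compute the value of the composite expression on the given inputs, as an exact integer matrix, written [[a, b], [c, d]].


c(b2, b5) = [[-4, 4], [1, -1]]
c(b3, c(b2, b5)) = [[-1, 1], [-2, 2]]
c(c(b3, c(b2, b5)), b4) = [[-1, 2], [-2, 4]]
c(c(c(b3, c(b2, b5)), b4), b1) = [[2, 2], [4, 4]]

[[2, 2], [4, 4]]


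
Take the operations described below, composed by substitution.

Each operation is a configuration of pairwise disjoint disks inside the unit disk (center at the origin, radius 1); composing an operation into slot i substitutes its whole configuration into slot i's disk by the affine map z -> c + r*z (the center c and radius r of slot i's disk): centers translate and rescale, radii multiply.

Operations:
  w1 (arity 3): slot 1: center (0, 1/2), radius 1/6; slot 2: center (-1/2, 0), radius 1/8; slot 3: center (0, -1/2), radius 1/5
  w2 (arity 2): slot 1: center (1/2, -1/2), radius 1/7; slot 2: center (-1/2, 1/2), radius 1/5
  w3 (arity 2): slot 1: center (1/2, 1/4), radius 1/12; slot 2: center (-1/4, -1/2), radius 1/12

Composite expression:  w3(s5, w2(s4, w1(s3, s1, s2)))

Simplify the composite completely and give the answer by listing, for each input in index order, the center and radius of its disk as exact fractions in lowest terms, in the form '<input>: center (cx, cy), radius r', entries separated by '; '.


s1: center (-3/10, -11/24), radius 1/480; s2: center (-7/24, -7/15), radius 1/300; s3: center (-7/24, -9/20), radius 1/360; s4: center (-5/24, -13/24), radius 1/84; s5: center (1/2, 1/4), radius 1/12


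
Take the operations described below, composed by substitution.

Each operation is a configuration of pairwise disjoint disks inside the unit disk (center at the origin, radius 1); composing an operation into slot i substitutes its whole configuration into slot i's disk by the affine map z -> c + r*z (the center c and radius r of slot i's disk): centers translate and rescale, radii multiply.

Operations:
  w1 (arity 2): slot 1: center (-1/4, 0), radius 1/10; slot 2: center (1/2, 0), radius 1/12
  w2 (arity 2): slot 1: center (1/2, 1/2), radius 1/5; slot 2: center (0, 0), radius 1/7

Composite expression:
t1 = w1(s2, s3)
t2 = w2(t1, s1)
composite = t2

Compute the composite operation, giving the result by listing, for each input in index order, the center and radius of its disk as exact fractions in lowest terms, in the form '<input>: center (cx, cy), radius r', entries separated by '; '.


s1: center (0, 0), radius 1/7; s2: center (9/20, 1/2), radius 1/50; s3: center (3/5, 1/2), radius 1/60


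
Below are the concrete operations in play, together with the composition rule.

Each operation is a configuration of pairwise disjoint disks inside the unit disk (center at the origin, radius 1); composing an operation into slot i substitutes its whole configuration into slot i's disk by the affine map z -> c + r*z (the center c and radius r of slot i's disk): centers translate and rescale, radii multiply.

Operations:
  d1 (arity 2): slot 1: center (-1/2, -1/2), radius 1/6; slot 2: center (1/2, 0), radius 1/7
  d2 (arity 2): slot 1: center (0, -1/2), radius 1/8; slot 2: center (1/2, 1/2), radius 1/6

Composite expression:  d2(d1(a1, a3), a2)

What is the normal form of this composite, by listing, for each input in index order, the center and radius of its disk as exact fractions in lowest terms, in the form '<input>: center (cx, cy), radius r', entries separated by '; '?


a1: center (-1/16, -9/16), radius 1/48; a2: center (1/2, 1/2), radius 1/6; a3: center (1/16, -1/2), radius 1/56

Each a-disk chains the slot maps above it in d2; radii multiply.
input a1: composing its 2 substitution steps yields center (-1/16, -9/16), radius 1/48
input a3: composing its 2 substitution steps yields center (1/16, -1/2), radius 1/56
input a2: composing its 1 substitution step yields center (1/2, 1/2), radius 1/6


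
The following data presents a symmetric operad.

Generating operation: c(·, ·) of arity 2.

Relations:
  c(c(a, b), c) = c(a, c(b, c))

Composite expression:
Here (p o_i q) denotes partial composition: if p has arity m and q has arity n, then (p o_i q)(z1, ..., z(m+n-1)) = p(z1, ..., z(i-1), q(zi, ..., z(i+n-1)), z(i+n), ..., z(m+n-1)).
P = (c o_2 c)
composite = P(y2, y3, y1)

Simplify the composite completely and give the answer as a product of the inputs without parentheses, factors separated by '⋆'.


Key point: c is associative — brackets drop, the y-order remains.
c(y3, y1) reduces to y3 ⋆ y1
c(y2, c(y3, y1)) reduces to y2 ⋆ y3 ⋆ y1

y2 ⋆ y3 ⋆ y1


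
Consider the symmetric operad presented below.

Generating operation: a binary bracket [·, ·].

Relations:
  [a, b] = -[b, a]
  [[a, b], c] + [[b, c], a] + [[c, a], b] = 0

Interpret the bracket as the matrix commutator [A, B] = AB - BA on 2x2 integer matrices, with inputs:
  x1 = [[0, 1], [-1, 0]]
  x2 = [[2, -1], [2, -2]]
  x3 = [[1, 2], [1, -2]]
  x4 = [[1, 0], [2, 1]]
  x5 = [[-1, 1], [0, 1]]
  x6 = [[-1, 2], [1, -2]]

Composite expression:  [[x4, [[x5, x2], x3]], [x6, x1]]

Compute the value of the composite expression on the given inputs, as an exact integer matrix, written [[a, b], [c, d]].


[[40, -56], [296, -40]]

[x5, x2] = [[2, -2], [4, -2]]
[[x5, x2], x3] = [[-10, 14], [8, 10]]
[x4, [[x5, x2], x3]] = [[-28, 0], [-40, 28]]
[x6, x1] = [[-3, 1], [1, 3]]
[[x4, [[x5, x2], x3]], [x6, x1]] = [[40, -56], [296, -40]]


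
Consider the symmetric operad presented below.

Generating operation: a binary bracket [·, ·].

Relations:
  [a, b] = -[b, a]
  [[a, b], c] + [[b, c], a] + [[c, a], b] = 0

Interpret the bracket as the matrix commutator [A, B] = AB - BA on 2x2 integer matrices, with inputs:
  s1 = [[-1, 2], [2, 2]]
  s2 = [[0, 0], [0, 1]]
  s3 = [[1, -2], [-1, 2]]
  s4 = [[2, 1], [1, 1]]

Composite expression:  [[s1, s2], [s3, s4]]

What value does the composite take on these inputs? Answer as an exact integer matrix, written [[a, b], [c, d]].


[[2, 4], [4, -2]]

[s1, s2] = [[0, 2], [-2, 0]]
[s3, s4] = [[-1, 1], [0, 1]]
[[s1, s2], [s3, s4]] = [[2, 4], [4, -2]]


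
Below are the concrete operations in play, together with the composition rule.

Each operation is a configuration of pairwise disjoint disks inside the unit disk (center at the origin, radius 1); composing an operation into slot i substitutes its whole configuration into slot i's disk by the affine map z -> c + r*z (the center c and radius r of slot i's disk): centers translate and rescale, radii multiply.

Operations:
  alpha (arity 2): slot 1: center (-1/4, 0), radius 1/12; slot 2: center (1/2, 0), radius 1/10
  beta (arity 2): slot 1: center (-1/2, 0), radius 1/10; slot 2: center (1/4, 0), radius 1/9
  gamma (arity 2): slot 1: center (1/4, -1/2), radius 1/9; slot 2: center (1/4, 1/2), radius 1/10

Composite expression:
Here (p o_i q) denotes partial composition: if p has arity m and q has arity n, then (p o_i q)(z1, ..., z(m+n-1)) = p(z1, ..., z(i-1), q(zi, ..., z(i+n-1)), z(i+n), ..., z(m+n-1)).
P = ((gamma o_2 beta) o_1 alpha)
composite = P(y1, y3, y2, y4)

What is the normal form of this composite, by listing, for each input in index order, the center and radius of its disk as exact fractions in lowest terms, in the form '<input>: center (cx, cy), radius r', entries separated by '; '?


y1: center (2/9, -1/2), radius 1/108; y2: center (1/5, 1/2), radius 1/100; y3: center (11/36, -1/2), radius 1/90; y4: center (11/40, 1/2), radius 1/90


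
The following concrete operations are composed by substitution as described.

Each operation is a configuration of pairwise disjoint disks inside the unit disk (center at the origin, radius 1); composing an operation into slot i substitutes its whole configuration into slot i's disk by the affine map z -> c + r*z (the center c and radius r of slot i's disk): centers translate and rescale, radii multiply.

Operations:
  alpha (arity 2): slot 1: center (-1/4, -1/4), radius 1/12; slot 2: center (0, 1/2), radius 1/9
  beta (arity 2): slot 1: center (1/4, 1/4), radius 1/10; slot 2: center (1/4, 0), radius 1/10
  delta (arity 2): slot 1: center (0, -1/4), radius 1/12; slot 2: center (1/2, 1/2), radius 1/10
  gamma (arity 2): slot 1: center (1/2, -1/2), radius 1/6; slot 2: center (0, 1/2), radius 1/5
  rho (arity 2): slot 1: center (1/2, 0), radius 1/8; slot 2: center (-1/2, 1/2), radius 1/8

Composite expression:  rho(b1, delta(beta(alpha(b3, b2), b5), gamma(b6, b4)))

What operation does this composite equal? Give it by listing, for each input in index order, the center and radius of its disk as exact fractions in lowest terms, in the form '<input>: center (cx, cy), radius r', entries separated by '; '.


b1: center (1/2, 0), radius 1/8; b2: center (-191/384, 151/320), radius 1/8640; b3: center (-637/1280, 603/1280), radius 1/11520; b4: center (-7/16, 91/160), radius 1/400; b5: center (-191/384, 15/32), radius 1/960; b6: center (-69/160, 89/160), radius 1/480

Each b-disk chains the slot maps above it in rho; radii multiply.
b1: after 1 affine step, its disk has center (1/2, 0), radius 1/8
b3: after 4 affine steps, its disk has center (-637/1280, 603/1280), radius 1/11520
b2: after 4 affine steps, its disk has center (-191/384, 151/320), radius 1/8640
b5: after 3 affine steps, its disk has center (-191/384, 15/32), radius 1/960
b6: after 3 affine steps, its disk has center (-69/160, 89/160), radius 1/480
b4: after 3 affine steps, its disk has center (-7/16, 91/160), radius 1/400


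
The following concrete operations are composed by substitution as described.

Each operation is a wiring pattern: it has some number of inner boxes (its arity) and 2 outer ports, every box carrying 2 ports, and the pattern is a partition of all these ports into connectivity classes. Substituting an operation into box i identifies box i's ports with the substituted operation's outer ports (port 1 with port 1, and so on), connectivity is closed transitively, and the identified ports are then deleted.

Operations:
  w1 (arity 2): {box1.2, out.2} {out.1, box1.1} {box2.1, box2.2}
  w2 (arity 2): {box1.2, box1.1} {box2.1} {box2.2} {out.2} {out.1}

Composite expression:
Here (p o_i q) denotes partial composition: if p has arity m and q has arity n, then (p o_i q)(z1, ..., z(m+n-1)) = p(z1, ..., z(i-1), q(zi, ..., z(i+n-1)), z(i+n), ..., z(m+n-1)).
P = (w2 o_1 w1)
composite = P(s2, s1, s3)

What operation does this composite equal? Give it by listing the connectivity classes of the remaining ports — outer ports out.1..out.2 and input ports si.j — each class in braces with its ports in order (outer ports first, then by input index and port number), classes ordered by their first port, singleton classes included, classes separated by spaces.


{out.1} {out.2} {s1.1, s1.2} {s2.1, s2.2} {s3.1} {s3.2}

After gluing at w2, chains via deleted ports link the s-ports.
after w1, the pattern on (s2, s1) reads {out.1, s2.1} {out.2, s2.2} {s1.1, s1.2} (out.j = its outer ports)
after w2, the pattern on (s2, s1, s3) reads {out.1} {out.2} {s1.1, s1.2} {s2.1, s2.2} {s3.1} {s3.2} (out.j = its outer ports)


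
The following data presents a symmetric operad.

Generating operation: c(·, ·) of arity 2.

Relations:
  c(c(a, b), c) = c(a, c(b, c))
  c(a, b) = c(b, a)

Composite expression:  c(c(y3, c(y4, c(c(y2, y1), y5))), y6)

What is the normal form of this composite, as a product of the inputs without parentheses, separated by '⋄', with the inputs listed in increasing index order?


y1 ⋄ y2 ⋄ y3 ⋄ y4 ⋄ y5 ⋄ y6

Key point: c commutes, so take the y-inputs in any fixed order.
c(y2, y1) linearizes to y2 ⋄ y1
c(c(y2, y1), y5) linearizes to y2 ⋄ y1 ⋄ y5
c(y4, c(c(y2, y1), y5)) linearizes to y4 ⋄ y2 ⋄ y1 ⋄ y5
c(y3, c(y4, c(c(y2, y1), y5))) linearizes to y3 ⋄ y4 ⋄ y2 ⋄ y1 ⋄ y5
c(c(y3, c(y4, c(c(y2, y1), y5))), y6) linearizes to y3 ⋄ y4 ⋄ y2 ⋄ y1 ⋄ y5 ⋄ y6
commutativity sorts the factors: y1 ⋄ y2 ⋄ y3 ⋄ y4 ⋄ y5 ⋄ y6


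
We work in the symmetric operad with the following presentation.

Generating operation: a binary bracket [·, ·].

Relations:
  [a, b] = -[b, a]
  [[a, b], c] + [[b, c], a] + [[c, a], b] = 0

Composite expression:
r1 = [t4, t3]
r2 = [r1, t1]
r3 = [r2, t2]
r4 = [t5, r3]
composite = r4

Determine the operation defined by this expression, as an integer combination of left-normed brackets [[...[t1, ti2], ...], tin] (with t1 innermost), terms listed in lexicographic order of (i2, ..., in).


Antisymmetry and Jacobi reduce to t1-anchored left-normed brackets.
Composite bracket: [t5, [[[t4, t3], t1], t2]]
Under [a, b] = ab - ba we get 16 signed associative words (2^4 = 16).
The t1-initial words carry the normal form:
  t1t3t4t2t5 (sign -1) contributes -[[[[t1, t3], t4], t2], t5]
  t1t4t3t2t5 (sign +1) contributes +[[[[t1, t4], t3], t2], t5]

-[[[[t1, t3], t4], t2], t5] + [[[[t1, t4], t3], t2], t5]
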